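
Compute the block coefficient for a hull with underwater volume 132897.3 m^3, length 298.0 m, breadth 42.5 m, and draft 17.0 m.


Formula: Cb = V / (L * B * T)
Step 1 — L * B * T = 298.0 * 42.5 * 17.0 = 215305.0 m^3
Step 2 — Cb = 132897.3 / 215305.0 ≈ 0.61725 (5 s.f.)

0.61725


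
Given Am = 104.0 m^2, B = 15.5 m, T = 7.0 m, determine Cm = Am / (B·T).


Formula: Cm = Am / (B * T)
Step 1 — B * T = 15.5 * 7.0 = 108.5 m^2
Step 2 — Cm = 104.0 / 108.5 ≈ 0.95853 (5 s.f.)

0.95853


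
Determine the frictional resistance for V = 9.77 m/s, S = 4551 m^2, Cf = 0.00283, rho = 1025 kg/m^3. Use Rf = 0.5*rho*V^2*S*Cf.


Formula: Rf = 0.5 * rho * V^2 * S * Cf
Step 1 — V^2 = 9.77^2 = 95.4529
Step 2 — 0.5 * rho * V^2 = 0.5 * 1025 * 95.4529 = 48919.61125
Step 3 — Rf = 48919.61125 * 4551 * 0.00283 ≈ 630050 N (5 s.f.)

630050 N


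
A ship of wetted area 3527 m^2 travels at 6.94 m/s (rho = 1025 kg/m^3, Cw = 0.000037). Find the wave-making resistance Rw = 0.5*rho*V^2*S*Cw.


Formula: Rw = 0.5 * rho * V^2 * S * Cw
Step 1 — V^2 = 6.94^2 = 48.1636
Step 2 — 0.5 * rho * V^2 = 0.5 * 1025 * 48.1636 = 24683.845
Step 3 — Rw = 24683.845 * 3527 * 0.000037 ≈ 3221.2 N (5 s.f.)

3221.2 N


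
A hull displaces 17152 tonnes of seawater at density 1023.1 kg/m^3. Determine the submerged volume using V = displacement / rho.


Formula: V = mass / rho
Step 1 — convert tonnes to kg: 17152 t * 1000 = 17152000 kg
Step 2 — V = 17152000 / 1023.1 ≈ 16765 m^3 (5 s.f.)

16765 m^3


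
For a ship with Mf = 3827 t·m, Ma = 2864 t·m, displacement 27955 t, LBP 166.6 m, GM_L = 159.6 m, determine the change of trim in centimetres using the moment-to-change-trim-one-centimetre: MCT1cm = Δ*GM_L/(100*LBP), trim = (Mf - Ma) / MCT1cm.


Formula: net trimming moment = Mf - Ma; MCT1cm = Δ*GM_L/(100*LBP); trim = net moment / MCT1cm
Step 1 — net trimming moment = 3827 - 2864 = 963 t·m
Step 2 — MCT1cm = 27955 * 159.6 / (100 * 166.6) = 267.8042 t·m/cm
Step 3 — trim = 963 / 267.8042 ≈ 3.5959 cm (5 s.f.)

3.5959 cm


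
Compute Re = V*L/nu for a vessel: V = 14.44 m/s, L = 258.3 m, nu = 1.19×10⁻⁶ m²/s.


Formula: Re = V * L / nu
Step 1 — V * L = 14.44 * 258.3 = 3729.852 m^2/s
Step 2 — Re = 3729.852 / 1.19e-6 = 3.13e+09

3.13e+09


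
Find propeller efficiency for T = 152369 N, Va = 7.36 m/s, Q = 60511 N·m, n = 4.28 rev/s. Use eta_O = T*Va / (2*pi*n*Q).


Formula: eta = T * Va / (2 * pi * n * Q)
Step 1 — numerator = T * Va = 152369 * 7.36 = 1121435.84
Step 2 — 2 * pi * n = 2 * pi * 4.28 = 26.892033
Step 3 — denominator = 26.892033 * 60511 = 1627263.81
Step 4 — eta = 1121435.84 / 1627263.81 ≈ 0.68915 (5 s.f.)

0.68915


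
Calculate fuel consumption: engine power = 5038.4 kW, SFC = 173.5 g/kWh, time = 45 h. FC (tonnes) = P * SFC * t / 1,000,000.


Formula: FC (tonnes) = P * SFC * t / 1,000,000
Step 1 — P * SFC * t = 5038.4 * 173.5 * 45 = 39337308.0 g
Step 2 — FC (tonnes) = 39337308.0 / 1,000,000 ≈ 39.337 tonnes (5 s.f.)

39.337 tonnes


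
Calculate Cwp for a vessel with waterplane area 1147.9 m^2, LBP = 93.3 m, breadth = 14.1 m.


Formula: Cwp = Aw / (L * B)
Step 1 — L * B = 93.3 * 14.1 = 1315.53 m^2
Step 2 — Cwp = 1147.9 / 1315.53 ≈ 0.87258 (5 s.f.)

0.87258


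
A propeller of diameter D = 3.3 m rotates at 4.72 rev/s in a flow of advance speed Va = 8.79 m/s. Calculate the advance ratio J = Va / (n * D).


Formula: J = Va / (n * D)
Step 1 — n * D = 4.72 * 3.3 = 15.576
Step 2 — J = 8.79 / 15.576 ≈ 0.56433 (5 s.f.)

0.56433


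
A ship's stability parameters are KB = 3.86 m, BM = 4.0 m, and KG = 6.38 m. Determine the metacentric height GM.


Formula: GM = KB + BM - KG
Step 1 — KM = KB + BM = 3.86 + 4.0 = 7.86 m
Step 2 — GM = KM - KG = 7.86 - 6.38 = 1.48 m

1.48 m


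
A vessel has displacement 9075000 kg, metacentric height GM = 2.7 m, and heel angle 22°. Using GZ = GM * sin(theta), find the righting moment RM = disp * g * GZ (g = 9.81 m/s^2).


Formula: GZ = GM * sin(theta); RM = disp * g * GZ
Step 1 — GZ = 2.7 * sin(22°) = 2.7 * 0.374607 = 1.011439 m
Step 2 — RM = 9075000 * 9.81 * 1.011439 ≈ 90044000 N·m (5 s.f.)

90044000 N·m


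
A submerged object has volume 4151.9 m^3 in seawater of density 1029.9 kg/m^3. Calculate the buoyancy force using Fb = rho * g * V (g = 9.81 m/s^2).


Formula: Fb = rho * g * V
Substituting: Fb = 1029.9 * 9.81 * 4151.9
Intermediate: 1029.9 * 9.81 = 10103.319
Result: Fb = 10103.319 * 4151.9 ≈ 41948000 N (5 s.f.)

41948000 N


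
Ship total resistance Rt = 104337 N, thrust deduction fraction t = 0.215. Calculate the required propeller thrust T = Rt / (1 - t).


Formula: T = Rt / (1 - t)
Step 1 — (1 - t) = 1 - 0.215 = 0.785
Step 2 — T = 104337 / 0.785 ≈ 132910 N (5 s.f.)

132910 N


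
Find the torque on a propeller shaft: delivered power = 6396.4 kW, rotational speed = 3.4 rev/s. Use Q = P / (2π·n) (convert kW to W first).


Formula: Q = P_W / (2 * pi * n)
Step 1 — P_W = 6396.4 kW * 1000 = 6396400.0 W
Step 2 — 2 * pi * n = 2 * pi * 3.4 = 21.36283
Step 3 — Q = 6396400.0 / 21.36283 ≈ 299420 N·m (5 s.f.)

299420 N·m


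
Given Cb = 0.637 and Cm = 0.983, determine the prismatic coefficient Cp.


Formula: Cp = Cb / Cm
Substituting: Cp = 0.637 / 0.983
Result: Cp ≈ 0.64802 (5 s.f.)

0.64802


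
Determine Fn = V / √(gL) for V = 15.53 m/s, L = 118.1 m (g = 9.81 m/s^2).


Formula: Fn = V / sqrt(g * L)
Step 1 — g * L = 9.81 * 118.1 = 1158.561
Step 2 — sqrt(g * L) = sqrt(1158.561) = 34.037641
Step 3 — Fn = 15.53 / 34.037641 ≈ 0.45626 (5 s.f.)

0.45626


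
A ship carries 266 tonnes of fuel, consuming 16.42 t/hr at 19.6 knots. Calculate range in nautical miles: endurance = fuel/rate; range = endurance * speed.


Formula: endurance = fuel / rate; range = endurance * speed
Step 1 — endurance = 266 / 16.42 = 16.1998 hours
Step 2 — range = 16.1998 * 19.6 ≈ 317.52 nautical miles (5 s.f.)

317.52 NM


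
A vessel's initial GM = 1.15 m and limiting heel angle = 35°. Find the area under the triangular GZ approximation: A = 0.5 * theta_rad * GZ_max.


Formula: GZ_max = GM * sin(theta); Area = 0.5 * theta_rad * GZ_max
Step 1 — GZ_max = 1.15 * sin(35°) = 1.15 * 0.573576 = 0.659612 m
Step 2 — theta_rad = 35 * pi/180 = 0.610865 rad
Step 3 — Area = 0.5 * 0.610865 * 0.659612 ≈ 0.20147 m·rad (5 s.f.)

0.20147 m·rad


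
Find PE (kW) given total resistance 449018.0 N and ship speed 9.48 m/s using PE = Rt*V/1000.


Formula: PE = Rt * V / 1000 (kW)
Step 1 — PE (W) = 449018.0 * 9.48 = 4256690.64 W
Step 2 — PE (kW) = 4256690.64 / 1000 ≈ 4256.7 kW (5 s.f.)

4256.7 kW


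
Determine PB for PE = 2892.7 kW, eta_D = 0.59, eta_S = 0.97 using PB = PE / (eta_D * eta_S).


Formula: PB = PE / (eta_D * eta_S)
Step 1 — combined efficiency = eta_D * eta_S = 0.59 * 0.97 = 0.5723
Step 2 — PB = 2892.7 / 0.5723 ≈ 5054.5 kW (5 s.f.)

5054.5 kW


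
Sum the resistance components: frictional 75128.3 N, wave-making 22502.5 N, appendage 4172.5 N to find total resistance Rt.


Formula: Rt = Rf + Rw + Ra
Substituting: Rt = 75128.3 + 22502.5 + 4172.5
Result: Rt = 101803.3 N

101803.3 N


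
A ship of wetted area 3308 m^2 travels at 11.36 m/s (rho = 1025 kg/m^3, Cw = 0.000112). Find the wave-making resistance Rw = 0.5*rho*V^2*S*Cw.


Formula: Rw = 0.5 * rho * V^2 * S * Cw
Step 1 — V^2 = 11.36^2 = 129.0496
Step 2 — 0.5 * rho * V^2 = 0.5 * 1025 * 129.0496 = 66137.92
Step 3 — Rw = 66137.92 * 3308 * 0.000112 ≈ 24504 N (5 s.f.)

24504 N


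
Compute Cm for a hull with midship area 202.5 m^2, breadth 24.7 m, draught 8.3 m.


Formula: Cm = Am / (B * T)
Step 1 — B * T = 24.7 * 8.3 = 205.01 m^2
Step 2 — Cm = 202.5 / 205.01 ≈ 0.98776 (5 s.f.)

0.98776


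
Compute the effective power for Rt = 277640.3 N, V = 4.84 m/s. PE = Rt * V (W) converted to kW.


Formula: PE = Rt * V / 1000 (kW)
Step 1 — PE (W) = 277640.3 * 4.84 = 1343779.052 W
Step 2 — PE (kW) = 1343779.052 / 1000 ≈ 1343.8 kW (5 s.f.)

1343.8 kW


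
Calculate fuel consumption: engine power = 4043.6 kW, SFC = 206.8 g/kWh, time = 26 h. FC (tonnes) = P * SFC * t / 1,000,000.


Formula: FC (tonnes) = P * SFC * t / 1,000,000
Step 1 — P * SFC * t = 4043.6 * 206.8 * 26 = 21741628.48 g
Step 2 — FC (tonnes) = 21741628.48 / 1,000,000 ≈ 21.742 tonnes (5 s.f.)

21.742 tonnes


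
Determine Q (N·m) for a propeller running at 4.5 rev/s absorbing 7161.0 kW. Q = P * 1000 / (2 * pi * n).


Formula: Q = P_W / (2 * pi * n)
Step 1 — P_W = 7161.0 kW * 1000 = 7161000.0 W
Step 2 — 2 * pi * n = 2 * pi * 4.5 = 28.274334
Step 3 — Q = 7161000.0 / 28.274334 ≈ 253270 N·m (5 s.f.)

253270 N·m


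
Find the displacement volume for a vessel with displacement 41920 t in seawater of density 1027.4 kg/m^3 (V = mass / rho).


Formula: V = mass / rho
Step 1 — convert tonnes to kg: 41920 t * 1000 = 41920000 kg
Step 2 — V = 41920000 / 1027.4 ≈ 40802 m^3 (5 s.f.)

40802 m^3


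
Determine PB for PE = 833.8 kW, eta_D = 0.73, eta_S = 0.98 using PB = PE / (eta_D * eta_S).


Formula: PB = PE / (eta_D * eta_S)
Step 1 — combined efficiency = eta_D * eta_S = 0.73 * 0.98 = 0.7154
Step 2 — PB = 833.8 / 0.7154 ≈ 1165.5 kW (5 s.f.)

1165.5 kW


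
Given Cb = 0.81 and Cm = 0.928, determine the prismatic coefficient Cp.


Formula: Cp = Cb / Cm
Substituting: Cp = 0.81 / 0.928
Result: Cp ≈ 0.87284 (5 s.f.)

0.87284


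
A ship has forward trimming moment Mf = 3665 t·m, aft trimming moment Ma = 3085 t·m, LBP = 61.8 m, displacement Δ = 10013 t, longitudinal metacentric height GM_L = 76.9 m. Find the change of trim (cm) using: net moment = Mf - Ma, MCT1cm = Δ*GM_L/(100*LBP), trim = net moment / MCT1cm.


Formula: net trimming moment = Mf - Ma; MCT1cm = Δ*GM_L/(100*LBP); trim = net moment / MCT1cm
Step 1 — net trimming moment = 3665 - 3085 = 580 t·m
Step 2 — MCT1cm = 10013 * 76.9 / (100 * 61.8) = 124.5954 t·m/cm
Step 3 — trim = 580 / 124.5954 ≈ 4.6551 cm (5 s.f.)

4.6551 cm


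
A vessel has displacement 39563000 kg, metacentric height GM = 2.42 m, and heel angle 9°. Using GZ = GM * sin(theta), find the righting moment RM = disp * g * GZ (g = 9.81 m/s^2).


Formula: GZ = GM * sin(theta); RM = disp * g * GZ
Step 1 — GZ = 2.42 * sin(9°) = 2.42 * 0.156434 = 0.37857 m
Step 2 — RM = 39563000 * 9.81 * 0.37857 ≈ 146930000 N·m (5 s.f.)

146930000 N·m


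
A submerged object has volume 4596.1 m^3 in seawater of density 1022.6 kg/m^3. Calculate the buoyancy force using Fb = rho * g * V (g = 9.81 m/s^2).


Formula: Fb = rho * g * V
Substituting: Fb = 1022.6 * 9.81 * 4596.1
Intermediate: 1022.6 * 9.81 = 10031.706
Result: Fb = 10031.706 * 4596.1 ≈ 46107000 N (5 s.f.)

46107000 N


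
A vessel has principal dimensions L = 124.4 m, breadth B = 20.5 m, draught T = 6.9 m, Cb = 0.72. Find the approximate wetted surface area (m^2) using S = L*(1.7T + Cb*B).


Formula: S = 1.7*L*T + V/T with V = Cb*L*B*T, i.e. S = L * (1.7*T + Cb*B)
Step 1 — 1.7*T = 1.7 * 6.9 = 11.73 m
Step 2 — Cb*B = 0.72 * 20.5 = 14.76 m
Step 3 — 1.7*T + Cb*B = 11.73 + 14.76 = 26.49 m
Step 4 — S = 124.4 * 26.49 ≈ 3295.4 m^2 (5 s.f.)

3295.4 m^2


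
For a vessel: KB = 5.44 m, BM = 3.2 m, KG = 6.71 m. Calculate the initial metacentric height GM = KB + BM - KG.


Formula: GM = KB + BM - KG
Step 1 — KM = KB + BM = 5.44 + 3.2 = 8.64 m
Step 2 — GM = KM - KG = 8.64 - 6.71 = 1.93 m

1.93 m


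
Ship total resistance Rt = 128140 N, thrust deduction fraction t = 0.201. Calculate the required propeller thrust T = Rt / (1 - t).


Formula: T = Rt / (1 - t)
Step 1 — (1 - t) = 1 - 0.201 = 0.799
Step 2 — T = 128140 / 0.799 ≈ 160380 N (5 s.f.)

160380 N


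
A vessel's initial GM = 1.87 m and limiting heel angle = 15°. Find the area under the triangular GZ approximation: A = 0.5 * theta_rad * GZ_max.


Formula: GZ_max = GM * sin(theta); Area = 0.5 * theta_rad * GZ_max
Step 1 — GZ_max = 1.87 * sin(15°) = 1.87 * 0.258819 = 0.483992 m
Step 2 — theta_rad = 15 * pi/180 = 0.261799 rad
Step 3 — Area = 0.5 * 0.261799 * 0.483992 ≈ 0.063354 m·rad (5 s.f.)

0.063354 m·rad


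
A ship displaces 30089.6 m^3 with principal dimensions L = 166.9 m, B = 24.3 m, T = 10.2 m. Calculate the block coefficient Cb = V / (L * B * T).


Formula: Cb = V / (L * B * T)
Step 1 — L * B * T = 166.9 * 24.3 * 10.2 = 41367.834 m^3
Step 2 — Cb = 30089.6 / 41367.834 ≈ 0.72737 (5 s.f.)

0.72737


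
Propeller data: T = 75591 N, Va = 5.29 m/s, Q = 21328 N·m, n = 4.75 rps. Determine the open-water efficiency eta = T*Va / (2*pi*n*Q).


Formula: eta = T * Va / (2 * pi * n * Q)
Step 1 — numerator = T * Va = 75591 * 5.29 = 399876.39
Step 2 — 2 * pi * n = 2 * pi * 4.75 = 29.84513
Step 3 — denominator = 29.84513 * 21328 = 636536.93
Step 4 — eta = 399876.39 / 636536.93 ≈ 0.62821 (5 s.f.)

0.62821


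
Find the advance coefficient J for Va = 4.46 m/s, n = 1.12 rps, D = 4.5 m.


Formula: J = Va / (n * D)
Step 1 — n * D = 1.12 * 4.5 = 5.04
Step 2 — J = 4.46 / 5.04 ≈ 0.88492 (5 s.f.)

0.88492


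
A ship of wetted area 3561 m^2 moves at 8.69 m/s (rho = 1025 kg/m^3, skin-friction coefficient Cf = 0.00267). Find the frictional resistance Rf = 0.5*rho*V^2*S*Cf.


Formula: Rf = 0.5 * rho * V^2 * S * Cf
Step 1 — V^2 = 8.69^2 = 75.5161
Step 2 — 0.5 * rho * V^2 = 0.5 * 1025 * 75.5161 = 38702.00125
Step 3 — Rf = 38702.00125 * 3561 * 0.00267 ≈ 367970 N (5 s.f.)

367970 N


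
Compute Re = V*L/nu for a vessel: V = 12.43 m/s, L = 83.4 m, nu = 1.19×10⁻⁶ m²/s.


Formula: Re = V * L / nu
Step 1 — V * L = 12.43 * 83.4 = 1036.662 m^2/s
Step 2 — Re = 1036.662 / 1.19e-6 = 8.71e+08

8.71e+08


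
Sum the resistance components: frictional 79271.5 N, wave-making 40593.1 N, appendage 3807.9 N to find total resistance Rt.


Formula: Rt = Rf + Rw + Ra
Substituting: Rt = 79271.5 + 40593.1 + 3807.9
Result: Rt = 123672.5 N

123672.5 N


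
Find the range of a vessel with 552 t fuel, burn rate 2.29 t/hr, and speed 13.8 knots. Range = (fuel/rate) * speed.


Formula: endurance = fuel / rate; range = endurance * speed
Step 1 — endurance = 552 / 2.29 = 241.048 hours
Step 2 — range = 241.048 * 13.8 ≈ 3326.5 nautical miles (5 s.f.)

3326.5 NM


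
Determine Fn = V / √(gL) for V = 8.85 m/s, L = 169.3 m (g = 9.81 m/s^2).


Formula: Fn = V / sqrt(g * L)
Step 1 — g * L = 9.81 * 169.3 = 1660.833
Step 2 — sqrt(g * L) = sqrt(1660.833) = 40.753319
Step 3 — Fn = 8.85 / 40.753319 ≈ 0.21716 (5 s.f.)

0.21716


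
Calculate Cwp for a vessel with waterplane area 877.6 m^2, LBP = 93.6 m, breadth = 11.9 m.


Formula: Cwp = Aw / (L * B)
Step 1 — L * B = 93.6 * 11.9 = 1113.84 m^2
Step 2 — Cwp = 877.6 / 1113.84 ≈ 0.78790 (5 s.f.)

0.78790


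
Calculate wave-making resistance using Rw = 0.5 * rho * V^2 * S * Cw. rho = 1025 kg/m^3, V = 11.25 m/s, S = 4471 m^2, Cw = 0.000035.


Formula: Rw = 0.5 * rho * V^2 * S * Cw
Step 1 — V^2 = 11.25^2 = 126.5625
Step 2 — 0.5 * rho * V^2 = 0.5 * 1025 * 126.5625 = 64863.28125
Step 3 — Rw = 64863.28125 * 4471 * 0.000035 ≈ 10150 N (5 s.f.)

10150 N


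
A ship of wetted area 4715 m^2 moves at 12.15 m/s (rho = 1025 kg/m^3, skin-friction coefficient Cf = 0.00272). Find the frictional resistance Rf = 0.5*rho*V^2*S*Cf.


Formula: Rf = 0.5 * rho * V^2 * S * Cf
Step 1 — V^2 = 12.15^2 = 147.6225
Step 2 — 0.5 * rho * V^2 = 0.5 * 1025 * 147.6225 = 75656.53125
Step 3 — Rf = 75656.53125 * 4715 * 0.00272 ≈ 970280 N (5 s.f.)

970280 N


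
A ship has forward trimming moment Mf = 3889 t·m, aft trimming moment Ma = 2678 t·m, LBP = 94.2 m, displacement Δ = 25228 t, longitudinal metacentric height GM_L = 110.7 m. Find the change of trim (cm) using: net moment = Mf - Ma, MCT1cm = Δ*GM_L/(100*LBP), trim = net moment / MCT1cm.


Formula: net trimming moment = Mf - Ma; MCT1cm = Δ*GM_L/(100*LBP); trim = net moment / MCT1cm
Step 1 — net trimming moment = 3889 - 2678 = 1211 t·m
Step 2 — MCT1cm = 25228 * 110.7 / (100 * 94.2) = 296.4692 t·m/cm
Step 3 — trim = 1211 / 296.4692 ≈ 4.0847 cm (5 s.f.)

4.0847 cm


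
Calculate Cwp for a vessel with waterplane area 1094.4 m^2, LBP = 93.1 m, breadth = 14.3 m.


Formula: Cwp = Aw / (L * B)
Step 1 — L * B = 93.1 * 14.3 = 1331.33 m^2
Step 2 — Cwp = 1094.4 / 1331.33 ≈ 0.82204 (5 s.f.)

0.82204


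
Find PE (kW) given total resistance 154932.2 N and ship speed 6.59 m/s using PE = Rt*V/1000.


Formula: PE = Rt * V / 1000 (kW)
Step 1 — PE (W) = 154932.2 * 6.59 = 1021003.198 W
Step 2 — PE (kW) = 1021003.198 / 1000 ≈ 1021.0 kW (5 s.f.)

1021.0 kW


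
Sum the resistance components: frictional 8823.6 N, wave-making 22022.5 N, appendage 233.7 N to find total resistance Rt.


Formula: Rt = Rf + Rw + Ra
Substituting: Rt = 8823.6 + 22022.5 + 233.7
Result: Rt = 31079.8 N

31079.8 N


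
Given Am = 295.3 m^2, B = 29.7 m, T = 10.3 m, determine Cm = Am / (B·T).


Formula: Cm = Am / (B * T)
Step 1 — B * T = 29.7 * 10.3 = 305.91 m^2
Step 2 — Cm = 295.3 / 305.91 ≈ 0.96532 (5 s.f.)

0.96532


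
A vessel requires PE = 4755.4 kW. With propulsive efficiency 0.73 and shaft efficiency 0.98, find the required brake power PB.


Formula: PB = PE / (eta_D * eta_S)
Step 1 — combined efficiency = eta_D * eta_S = 0.73 * 0.98 = 0.7154
Step 2 — PB = 4755.4 / 0.7154 ≈ 6647.2 kW (5 s.f.)

6647.2 kW


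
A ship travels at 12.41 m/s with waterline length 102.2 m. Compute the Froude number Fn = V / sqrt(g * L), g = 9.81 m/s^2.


Formula: Fn = V / sqrt(g * L)
Step 1 — g * L = 9.81 * 102.2 = 1002.582
Step 2 — sqrt(g * L) = sqrt(1002.582) = 31.663575
Step 3 — Fn = 12.41 / 31.663575 ≈ 0.39193 (5 s.f.)

0.39193


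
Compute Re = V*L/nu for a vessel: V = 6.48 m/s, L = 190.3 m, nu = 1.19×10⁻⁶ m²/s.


Formula: Re = V * L / nu
Step 1 — V * L = 6.48 * 190.3 = 1233.144 m^2/s
Step 2 — Re = 1233.144 / 1.19e-6 = 1.04e+09

1.04e+09


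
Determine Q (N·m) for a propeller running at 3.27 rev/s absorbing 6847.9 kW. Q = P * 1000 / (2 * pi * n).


Formula: Q = P_W / (2 * pi * n)
Step 1 — P_W = 6847.9 kW * 1000 = 6847900.0 W
Step 2 — 2 * pi * n = 2 * pi * 3.27 = 20.546016
Step 3 — Q = 6847900.0 / 20.546016 ≈ 333300 N·m (5 s.f.)

333300 N·m


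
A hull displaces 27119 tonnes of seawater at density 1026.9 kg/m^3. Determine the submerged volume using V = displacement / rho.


Formula: V = mass / rho
Step 1 — convert tonnes to kg: 27119 t * 1000 = 27119000 kg
Step 2 — V = 27119000 / 1026.9 ≈ 26409 m^3 (5 s.f.)

26409 m^3


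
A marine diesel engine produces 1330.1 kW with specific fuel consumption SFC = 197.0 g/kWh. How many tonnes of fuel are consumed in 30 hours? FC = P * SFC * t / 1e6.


Formula: FC (tonnes) = P * SFC * t / 1,000,000
Step 1 — P * SFC * t = 1330.1 * 197.0 * 30 = 7860891.0 g
Step 2 — FC (tonnes) = 7860891.0 / 1,000,000 ≈ 7.8609 tonnes (5 s.f.)

7.8609 tonnes


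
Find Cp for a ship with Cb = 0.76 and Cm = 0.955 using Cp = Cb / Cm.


Formula: Cp = Cb / Cm
Substituting: Cp = 0.76 / 0.955
Result: Cp ≈ 0.79581 (5 s.f.)

0.79581


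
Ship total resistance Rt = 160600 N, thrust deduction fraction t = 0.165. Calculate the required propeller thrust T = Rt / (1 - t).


Formula: T = Rt / (1 - t)
Step 1 — (1 - t) = 1 - 0.165 = 0.835
Step 2 — T = 160600 / 0.835 ≈ 192340 N (5 s.f.)

192340 N


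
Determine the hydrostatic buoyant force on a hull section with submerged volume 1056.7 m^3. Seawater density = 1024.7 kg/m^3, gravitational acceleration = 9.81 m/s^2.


Formula: Fb = rho * g * V
Substituting: Fb = 1024.7 * 9.81 * 1056.7
Intermediate: 1024.7 * 9.81 = 10052.307
Result: Fb = 10052.307 * 1056.7 ≈ 10622000 N (5 s.f.)

10622000 N


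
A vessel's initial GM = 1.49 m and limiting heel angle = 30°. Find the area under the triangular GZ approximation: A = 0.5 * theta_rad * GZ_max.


Formula: GZ_max = GM * sin(theta); Area = 0.5 * theta_rad * GZ_max
Step 1 — GZ_max = 1.49 * sin(30°) = 1.49 * 0.5 = 0.745 m
Step 2 — theta_rad = 30 * pi/180 = 0.523599 rad
Step 3 — Area = 0.5 * 0.523599 * 0.745 ≈ 0.19504 m·rad (5 s.f.)

0.19504 m·rad


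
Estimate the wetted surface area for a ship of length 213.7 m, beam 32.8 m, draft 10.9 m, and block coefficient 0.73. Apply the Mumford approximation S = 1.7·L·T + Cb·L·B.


Formula: S = 1.7*L*T + V/T with V = Cb*L*B*T, i.e. S = L * (1.7*T + Cb*B)
Step 1 — 1.7*T = 1.7 * 10.9 = 18.53 m
Step 2 — Cb*B = 0.73 * 32.8 = 23.944 m
Step 3 — 1.7*T + Cb*B = 18.53 + 23.944 = 42.474 m
Step 4 — S = 213.7 * 42.474 ≈ 9076.7 m^2 (5 s.f.)

9076.7 m^2


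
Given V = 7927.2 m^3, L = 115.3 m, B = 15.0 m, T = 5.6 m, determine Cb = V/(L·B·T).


Formula: Cb = V / (L * B * T)
Step 1 — L * B * T = 115.3 * 15.0 * 5.6 = 9685.2 m^3
Step 2 — Cb = 7927.2 / 9685.2 ≈ 0.81849 (5 s.f.)

0.81849


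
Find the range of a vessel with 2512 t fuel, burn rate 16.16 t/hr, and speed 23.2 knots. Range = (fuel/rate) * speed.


Formula: endurance = fuel / rate; range = endurance * speed
Step 1 — endurance = 2512 / 16.16 = 155.4455 hours
Step 2 — range = 155.4455 * 23.2 ≈ 3606.3 nautical miles (5 s.f.)

3606.3 NM


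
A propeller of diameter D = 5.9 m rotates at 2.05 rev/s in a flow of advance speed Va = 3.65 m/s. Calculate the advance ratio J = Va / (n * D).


Formula: J = Va / (n * D)
Step 1 — n * D = 2.05 * 5.9 = 12.095
Step 2 — J = 3.65 / 12.095 ≈ 0.30178 (5 s.f.)

0.30178


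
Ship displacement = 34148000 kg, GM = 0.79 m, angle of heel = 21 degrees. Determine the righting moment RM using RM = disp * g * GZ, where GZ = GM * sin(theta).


Formula: GZ = GM * sin(theta); RM = disp * g * GZ
Step 1 — GZ = 0.79 * sin(21°) = 0.79 * 0.358368 = 0.283111 m
Step 2 — RM = 34148000 * 9.81 * 0.283111 ≈ 94840000 N·m (5 s.f.)

94840000 N·m


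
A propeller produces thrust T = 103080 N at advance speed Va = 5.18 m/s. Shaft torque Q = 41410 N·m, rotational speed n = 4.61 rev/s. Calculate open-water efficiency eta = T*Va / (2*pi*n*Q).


Formula: eta = T * Va / (2 * pi * n * Q)
Step 1 — numerator = T * Va = 103080 * 5.18 = 533954.4
Step 2 — 2 * pi * n = 2 * pi * 4.61 = 28.965484
Step 3 — denominator = 28.965484 * 41410 = 1199460.69
Step 4 — eta = 533954.4 / 1199460.69 ≈ 0.44516 (5 s.f.)

0.44516


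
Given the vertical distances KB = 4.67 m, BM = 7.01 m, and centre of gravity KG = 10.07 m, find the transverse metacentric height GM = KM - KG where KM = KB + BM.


Formula: GM = KB + BM - KG
Step 1 — KM = KB + BM = 4.67 + 7.01 = 11.68 m
Step 2 — GM = KM - KG = 11.68 - 10.07 = 1.61 m

1.61 m


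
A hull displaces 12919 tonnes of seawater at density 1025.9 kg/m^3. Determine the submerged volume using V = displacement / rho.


Formula: V = mass / rho
Step 1 — convert tonnes to kg: 12919 t * 1000 = 12919000 kg
Step 2 — V = 12919000 / 1025.9 ≈ 12593 m^3 (5 s.f.)

12593 m^3


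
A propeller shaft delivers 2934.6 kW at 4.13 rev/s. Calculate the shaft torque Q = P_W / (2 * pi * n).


Formula: Q = P_W / (2 * pi * n)
Step 1 — P_W = 2934.6 kW * 1000 = 2934600.0 W
Step 2 — 2 * pi * n = 2 * pi * 4.13 = 25.949555
Step 3 — Q = 2934600.0 / 25.949555 ≈ 113090 N·m (5 s.f.)

113090 N·m


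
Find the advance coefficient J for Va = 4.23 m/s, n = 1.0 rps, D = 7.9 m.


Formula: J = Va / (n * D)
Step 1 — n * D = 1.0 * 7.9 = 7.9
Step 2 — J = 4.23 / 7.9 ≈ 0.53544 (5 s.f.)

0.53544


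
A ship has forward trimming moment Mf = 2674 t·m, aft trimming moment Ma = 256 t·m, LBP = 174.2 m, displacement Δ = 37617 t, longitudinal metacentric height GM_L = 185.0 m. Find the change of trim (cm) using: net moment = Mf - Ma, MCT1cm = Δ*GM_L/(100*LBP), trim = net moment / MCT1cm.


Formula: net trimming moment = Mf - Ma; MCT1cm = Δ*GM_L/(100*LBP); trim = net moment / MCT1cm
Step 1 — net trimming moment = 2674 - 256 = 2418 t·m
Step 2 — MCT1cm = 37617 * 185.0 / (100 * 174.2) = 399.4917 t·m/cm
Step 3 — trim = 2418 / 399.4917 ≈ 6.0527 cm (5 s.f.)

6.0527 cm


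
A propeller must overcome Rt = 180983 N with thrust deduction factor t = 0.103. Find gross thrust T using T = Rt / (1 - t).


Formula: T = Rt / (1 - t)
Step 1 — (1 - t) = 1 - 0.103 = 0.897
Step 2 — T = 180983 / 0.897 ≈ 201760 N (5 s.f.)

201760 N


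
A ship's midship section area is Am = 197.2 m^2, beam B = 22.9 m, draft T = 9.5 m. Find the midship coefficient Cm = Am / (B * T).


Formula: Cm = Am / (B * T)
Step 1 — B * T = 22.9 * 9.5 = 217.55 m^2
Step 2 — Cm = 197.2 / 217.55 ≈ 0.90646 (5 s.f.)

0.90646


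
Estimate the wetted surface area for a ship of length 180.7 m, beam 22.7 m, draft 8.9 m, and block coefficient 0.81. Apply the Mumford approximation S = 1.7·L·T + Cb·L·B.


Formula: S = 1.7*L*T + V/T with V = Cb*L*B*T, i.e. S = L * (1.7*T + Cb*B)
Step 1 — 1.7*T = 1.7 * 8.9 = 15.13 m
Step 2 — Cb*B = 0.81 * 22.7 = 18.387 m
Step 3 — 1.7*T + Cb*B = 15.13 + 18.387 = 33.517 m
Step 4 — S = 180.7 * 33.517 ≈ 6056.5 m^2 (5 s.f.)

6056.5 m^2


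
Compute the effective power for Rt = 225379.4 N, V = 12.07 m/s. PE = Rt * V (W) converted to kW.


Formula: PE = Rt * V / 1000 (kW)
Step 1 — PE (W) = 225379.4 * 12.07 = 2720329.358 W
Step 2 — PE (kW) = 2720329.358 / 1000 ≈ 2720.3 kW (5 s.f.)

2720.3 kW


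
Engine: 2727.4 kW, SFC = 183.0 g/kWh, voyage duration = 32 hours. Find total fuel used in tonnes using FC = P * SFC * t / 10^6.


Formula: FC (tonnes) = P * SFC * t / 1,000,000
Step 1 — P * SFC * t = 2727.4 * 183.0 * 32 = 15971654.4 g
Step 2 — FC (tonnes) = 15971654.4 / 1,000,000 ≈ 15.972 tonnes (5 s.f.)

15.972 tonnes


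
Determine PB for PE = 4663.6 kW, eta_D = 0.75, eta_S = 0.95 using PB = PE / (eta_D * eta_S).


Formula: PB = PE / (eta_D * eta_S)
Step 1 — combined efficiency = eta_D * eta_S = 0.75 * 0.95 = 0.7125
Step 2 — PB = 4663.6 / 0.7125 ≈ 6545.4 kW (5 s.f.)

6545.4 kW


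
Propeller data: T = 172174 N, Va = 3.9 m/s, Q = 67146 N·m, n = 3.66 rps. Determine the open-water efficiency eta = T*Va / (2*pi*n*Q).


Formula: eta = T * Va / (2 * pi * n * Q)
Step 1 — numerator = T * Va = 172174 * 3.9 = 671478.6
Step 2 — 2 * pi * n = 2 * pi * 3.66 = 22.996458
Step 3 — denominator = 22.996458 * 67146 = 1544120.17
Step 4 — eta = 671478.6 / 1544120.17 ≈ 0.43486 (5 s.f.)

0.43486


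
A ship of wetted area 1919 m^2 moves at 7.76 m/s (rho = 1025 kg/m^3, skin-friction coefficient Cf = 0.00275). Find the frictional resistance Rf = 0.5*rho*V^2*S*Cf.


Formula: Rf = 0.5 * rho * V^2 * S * Cf
Step 1 — V^2 = 7.76^2 = 60.2176
Step 2 — 0.5 * rho * V^2 = 0.5 * 1025 * 60.2176 = 30861.52
Step 3 — Rf = 30861.52 * 1919 * 0.00275 ≈ 162860 N (5 s.f.)

162860 N


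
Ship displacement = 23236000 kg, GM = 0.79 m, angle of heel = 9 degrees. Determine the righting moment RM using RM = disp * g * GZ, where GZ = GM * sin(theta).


Formula: GZ = GM * sin(theta); RM = disp * g * GZ
Step 1 — GZ = 0.79 * sin(9°) = 0.79 * 0.156434 = 0.123583 m
Step 2 — RM = 23236000 * 9.81 * 0.123583 ≈ 28170000 N·m (5 s.f.)

28170000 N·m


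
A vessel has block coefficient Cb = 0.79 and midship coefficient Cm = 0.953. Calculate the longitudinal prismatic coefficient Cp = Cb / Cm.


Formula: Cp = Cb / Cm
Substituting: Cp = 0.79 / 0.953
Result: Cp ≈ 0.82896 (5 s.f.)

0.82896


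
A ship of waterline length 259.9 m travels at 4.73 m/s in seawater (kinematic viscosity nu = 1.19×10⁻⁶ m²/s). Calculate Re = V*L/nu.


Formula: Re = V * L / nu
Step 1 — V * L = 4.73 * 259.9 = 1229.327 m^2/s
Step 2 — Re = 1229.327 / 1.19e-6 = 1.03e+09

1.03e+09


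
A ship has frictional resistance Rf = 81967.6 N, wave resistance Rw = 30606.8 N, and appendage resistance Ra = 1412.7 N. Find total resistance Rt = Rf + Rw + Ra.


Formula: Rt = Rf + Rw + Ra
Substituting: Rt = 81967.6 + 30606.8 + 1412.7
Result: Rt = 113987.1 N

113987.1 N


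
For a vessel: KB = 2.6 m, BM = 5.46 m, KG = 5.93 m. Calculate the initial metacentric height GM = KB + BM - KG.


Formula: GM = KB + BM - KG
Step 1 — KM = KB + BM = 2.6 + 5.46 = 8.06 m
Step 2 — GM = KM - KG = 8.06 - 5.93 = 2.13 m

2.13 m


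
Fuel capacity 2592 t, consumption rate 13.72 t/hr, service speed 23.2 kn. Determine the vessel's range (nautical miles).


Formula: endurance = fuel / rate; range = endurance * speed
Step 1 — endurance = 2592 / 13.72 = 188.9213 hours
Step 2 — range = 188.9213 * 23.2 ≈ 4383.0 nautical miles (5 s.f.)

4383.0 NM


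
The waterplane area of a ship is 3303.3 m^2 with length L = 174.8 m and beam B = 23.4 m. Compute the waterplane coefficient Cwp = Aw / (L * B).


Formula: Cwp = Aw / (L * B)
Step 1 — L * B = 174.8 * 23.4 = 4090.32 m^2
Step 2 — Cwp = 3303.3 / 4090.32 ≈ 0.80759 (5 s.f.)

0.80759


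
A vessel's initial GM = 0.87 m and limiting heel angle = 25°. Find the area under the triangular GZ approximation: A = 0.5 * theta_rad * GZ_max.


Formula: GZ_max = GM * sin(theta); Area = 0.5 * theta_rad * GZ_max
Step 1 — GZ_max = 0.87 * sin(25°) = 0.87 * 0.422618 = 0.367678 m
Step 2 — theta_rad = 25 * pi/180 = 0.436332 rad
Step 3 — Area = 0.5 * 0.436332 * 0.367678 ≈ 0.080215 m·rad (5 s.f.)

0.080215 m·rad


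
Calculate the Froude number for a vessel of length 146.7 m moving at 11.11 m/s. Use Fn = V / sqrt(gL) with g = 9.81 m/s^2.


Formula: Fn = V / sqrt(g * L)
Step 1 — g * L = 9.81 * 146.7 = 1439.127
Step 2 — sqrt(g * L) = sqrt(1439.127) = 37.935827
Step 3 — Fn = 11.11 / 37.935827 ≈ 0.29286 (5 s.f.)

0.29286


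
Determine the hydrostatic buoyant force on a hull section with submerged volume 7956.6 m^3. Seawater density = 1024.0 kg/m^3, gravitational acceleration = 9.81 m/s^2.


Formula: Fb = rho * g * V
Substituting: Fb = 1024.0 * 9.81 * 7956.6
Intermediate: 1024.0 * 9.81 = 10045.44
Result: Fb = 10045.44 * 7956.6 ≈ 79928000 N (5 s.f.)

79928000 N


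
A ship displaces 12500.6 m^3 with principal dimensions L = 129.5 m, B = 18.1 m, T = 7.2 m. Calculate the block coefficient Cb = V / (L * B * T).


Formula: Cb = V / (L * B * T)
Step 1 — L * B * T = 129.5 * 18.1 * 7.2 = 16876.44 m^3
Step 2 — Cb = 12500.6 / 16876.44 ≈ 0.74071 (5 s.f.)

0.74071


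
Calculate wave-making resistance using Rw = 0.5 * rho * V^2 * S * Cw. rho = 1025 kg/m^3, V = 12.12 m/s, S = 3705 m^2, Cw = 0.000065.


Formula: Rw = 0.5 * rho * V^2 * S * Cw
Step 1 — V^2 = 12.12^2 = 146.8944
Step 2 — 0.5 * rho * V^2 = 0.5 * 1025 * 146.8944 = 75283.38
Step 3 — Rw = 75283.38 * 3705 * 0.000065 ≈ 18130 N (5 s.f.)

18130 N


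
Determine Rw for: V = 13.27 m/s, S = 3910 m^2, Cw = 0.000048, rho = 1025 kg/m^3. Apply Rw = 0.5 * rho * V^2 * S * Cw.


Formula: Rw = 0.5 * rho * V^2 * S * Cw
Step 1 — V^2 = 13.27^2 = 176.0929
Step 2 — 0.5 * rho * V^2 = 0.5 * 1025 * 176.0929 = 90247.61125
Step 3 — Rw = 90247.61125 * 3910 * 0.000048 ≈ 16938 N (5 s.f.)

16938 N


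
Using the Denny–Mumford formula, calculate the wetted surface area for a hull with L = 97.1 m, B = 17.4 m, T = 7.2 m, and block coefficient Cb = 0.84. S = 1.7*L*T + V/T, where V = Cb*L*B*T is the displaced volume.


Formula: S = 1.7*L*T + V/T with V = Cb*L*B*T, i.e. S = L * (1.7*T + Cb*B)
Step 1 — 1.7*T = 1.7 * 7.2 = 12.24 m
Step 2 — Cb*B = 0.84 * 17.4 = 14.616 m
Step 3 — 1.7*T + Cb*B = 12.24 + 14.616 = 26.856 m
Step 4 — S = 97.1 * 26.856 ≈ 2607.7 m^2 (5 s.f.)

2607.7 m^2


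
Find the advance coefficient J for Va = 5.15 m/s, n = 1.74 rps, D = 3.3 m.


Formula: J = Va / (n * D)
Step 1 — n * D = 1.74 * 3.3 = 5.742
Step 2 — J = 5.15 / 5.742 ≈ 0.89690 (5 s.f.)

0.89690


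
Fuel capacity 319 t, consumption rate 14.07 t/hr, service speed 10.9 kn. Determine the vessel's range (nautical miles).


Formula: endurance = fuel / rate; range = endurance * speed
Step 1 — endurance = 319 / 14.07 = 22.6724 hours
Step 2 — range = 22.6724 * 10.9 ≈ 247.13 nautical miles (5 s.f.)

247.13 NM


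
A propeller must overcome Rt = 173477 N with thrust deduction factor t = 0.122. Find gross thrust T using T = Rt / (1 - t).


Formula: T = Rt / (1 - t)
Step 1 — (1 - t) = 1 - 0.122 = 0.878
Step 2 — T = 173477 / 0.878 ≈ 197580 N (5 s.f.)

197580 N


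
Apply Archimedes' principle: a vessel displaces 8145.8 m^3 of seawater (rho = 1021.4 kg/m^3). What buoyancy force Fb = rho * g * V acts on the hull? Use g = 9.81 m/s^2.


Formula: Fb = rho * g * V
Substituting: Fb = 1021.4 * 9.81 * 8145.8
Intermediate: 1021.4 * 9.81 = 10019.934
Result: Fb = 10019.934 * 8145.8 ≈ 81620000 N (5 s.f.)

81620000 N


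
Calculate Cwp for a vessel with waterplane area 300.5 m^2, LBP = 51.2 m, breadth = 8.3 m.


Formula: Cwp = Aw / (L * B)
Step 1 — L * B = 51.2 * 8.3 = 424.96 m^2
Step 2 — Cwp = 300.5 / 424.96 ≈ 0.70713 (5 s.f.)

0.70713


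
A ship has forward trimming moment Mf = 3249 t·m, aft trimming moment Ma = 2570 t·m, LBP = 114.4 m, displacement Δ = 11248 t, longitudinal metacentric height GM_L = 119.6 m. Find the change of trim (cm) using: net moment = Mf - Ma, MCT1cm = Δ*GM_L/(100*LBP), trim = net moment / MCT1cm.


Formula: net trimming moment = Mf - Ma; MCT1cm = Δ*GM_L/(100*LBP); trim = net moment / MCT1cm
Step 1 — net trimming moment = 3249 - 2570 = 679 t·m
Step 2 — MCT1cm = 11248 * 119.6 / (100 * 114.4) = 117.5927 t·m/cm
Step 3 — trim = 679 / 117.5927 ≈ 5.7742 cm (5 s.f.)

5.7742 cm


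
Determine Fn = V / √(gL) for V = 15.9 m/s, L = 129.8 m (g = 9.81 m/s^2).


Formula: Fn = V / sqrt(g * L)
Step 1 — g * L = 9.81 * 129.8 = 1273.338
Step 2 — sqrt(g * L) = sqrt(1273.338) = 35.683862
Step 3 — Fn = 15.9 / 35.683862 ≈ 0.44558 (5 s.f.)

0.44558


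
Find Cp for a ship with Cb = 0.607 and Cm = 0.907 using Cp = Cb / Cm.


Formula: Cp = Cb / Cm
Substituting: Cp = 0.607 / 0.907
Result: Cp ≈ 0.66924 (5 s.f.)

0.66924


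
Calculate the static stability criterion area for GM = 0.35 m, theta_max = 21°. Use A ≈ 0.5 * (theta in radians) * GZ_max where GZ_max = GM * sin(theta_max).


Formula: GZ_max = GM * sin(theta); Area = 0.5 * theta_rad * GZ_max
Step 1 — GZ_max = 0.35 * sin(21°) = 0.35 * 0.358368 = 0.125429 m
Step 2 — theta_rad = 21 * pi/180 = 0.366519 rad
Step 3 — Area = 0.5 * 0.366519 * 0.125429 ≈ 0.022986 m·rad (5 s.f.)

0.022986 m·rad


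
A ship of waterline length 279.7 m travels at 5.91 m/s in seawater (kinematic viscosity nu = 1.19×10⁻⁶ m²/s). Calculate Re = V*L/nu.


Formula: Re = V * L / nu
Step 1 — V * L = 5.91 * 279.7 = 1653.027 m^2/s
Step 2 — Re = 1653.027 / 1.19e-6 = 1.39e+09

1.39e+09


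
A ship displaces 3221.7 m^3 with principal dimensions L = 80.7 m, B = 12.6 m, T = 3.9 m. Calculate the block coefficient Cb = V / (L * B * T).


Formula: Cb = V / (L * B * T)
Step 1 — L * B * T = 80.7 * 12.6 * 3.9 = 3965.598 m^3
Step 2 — Cb = 3221.7 / 3965.598 ≈ 0.81241 (5 s.f.)

0.81241


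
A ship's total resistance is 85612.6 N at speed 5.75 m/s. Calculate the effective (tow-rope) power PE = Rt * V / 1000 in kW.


Formula: PE = Rt * V / 1000 (kW)
Step 1 — PE (W) = 85612.6 * 5.75 = 492272.45 W
Step 2 — PE (kW) = 492272.45 / 1000 ≈ 492.27 kW (5 s.f.)

492.27 kW


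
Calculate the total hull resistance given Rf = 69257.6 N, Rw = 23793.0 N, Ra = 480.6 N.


Formula: Rt = Rf + Rw + Ra
Substituting: Rt = 69257.6 + 23793.0 + 480.6
Result: Rt = 93531.2 N

93531.2 N


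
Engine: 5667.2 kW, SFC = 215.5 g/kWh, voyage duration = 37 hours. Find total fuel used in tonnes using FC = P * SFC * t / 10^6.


Formula: FC (tonnes) = P * SFC * t / 1,000,000
Step 1 — P * SFC * t = 5667.2 * 215.5 * 37 = 45187419.2 g
Step 2 — FC (tonnes) = 45187419.2 / 1,000,000 ≈ 45.187 tonnes (5 s.f.)

45.187 tonnes


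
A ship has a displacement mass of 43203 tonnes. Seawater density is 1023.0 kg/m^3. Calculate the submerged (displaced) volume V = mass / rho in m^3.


Formula: V = mass / rho
Step 1 — convert tonnes to kg: 43203 t * 1000 = 43203000 kg
Step 2 — V = 43203000 / 1023.0 ≈ 42232 m^3 (5 s.f.)

42232 m^3


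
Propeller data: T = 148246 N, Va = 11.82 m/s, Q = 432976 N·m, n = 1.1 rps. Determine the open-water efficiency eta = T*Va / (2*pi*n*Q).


Formula: eta = T * Va / (2 * pi * n * Q)
Step 1 — numerator = T * Va = 148246 * 11.82 = 1752267.72
Step 2 — 2 * pi * n = 2 * pi * 1.1 = 6.911504
Step 3 — denominator = 6.911504 * 432976 = 2992515.36
Step 4 — eta = 1752267.72 / 2992515.36 ≈ 0.58555 (5 s.f.)

0.58555


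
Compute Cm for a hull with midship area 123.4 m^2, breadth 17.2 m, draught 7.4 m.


Formula: Cm = Am / (B * T)
Step 1 — B * T = 17.2 * 7.4 = 127.28 m^2
Step 2 — Cm = 123.4 / 127.28 ≈ 0.96952 (5 s.f.)

0.96952


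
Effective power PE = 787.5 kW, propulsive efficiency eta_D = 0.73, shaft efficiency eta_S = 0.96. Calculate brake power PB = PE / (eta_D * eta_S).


Formula: PB = PE / (eta_D * eta_S)
Step 1 — combined efficiency = eta_D * eta_S = 0.73 * 0.96 = 0.7008
Step 2 — PB = 787.5 / 0.7008 ≈ 1123.7 kW (5 s.f.)

1123.7 kW


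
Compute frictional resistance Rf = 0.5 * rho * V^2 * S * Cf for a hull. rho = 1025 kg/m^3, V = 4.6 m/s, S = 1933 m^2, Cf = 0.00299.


Formula: Rf = 0.5 * rho * V^2 * S * Cf
Step 1 — V^2 = 4.6^2 = 21.16
Step 2 — 0.5 * rho * V^2 = 0.5 * 1025 * 21.16 = 10844.5
Step 3 — Rf = 10844.5 * 1933 * 0.00299 ≈ 62678 N (5 s.f.)

62678 N


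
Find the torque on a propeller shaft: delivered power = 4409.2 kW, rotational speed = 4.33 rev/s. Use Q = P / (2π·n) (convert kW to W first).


Formula: Q = P_W / (2 * pi * n)
Step 1 — P_W = 4409.2 kW * 1000 = 4409200.0 W
Step 2 — 2 * pi * n = 2 * pi * 4.33 = 27.206192
Step 3 — Q = 4409200.0 / 27.206192 ≈ 162070 N·m (5 s.f.)

162070 N·m


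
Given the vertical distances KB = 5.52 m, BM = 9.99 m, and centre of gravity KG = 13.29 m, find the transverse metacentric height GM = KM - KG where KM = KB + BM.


Formula: GM = KB + BM - KG
Step 1 — KM = KB + BM = 5.52 + 9.99 = 15.51 m
Step 2 — GM = KM - KG = 15.51 - 13.29 = 2.22 m

2.22 m


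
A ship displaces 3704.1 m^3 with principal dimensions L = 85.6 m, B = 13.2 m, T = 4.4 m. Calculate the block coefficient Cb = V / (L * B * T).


Formula: Cb = V / (L * B * T)
Step 1 — L * B * T = 85.6 * 13.2 * 4.4 = 4971.648 m^3
Step 2 — Cb = 3704.1 / 4971.648 ≈ 0.74504 (5 s.f.)

0.74504


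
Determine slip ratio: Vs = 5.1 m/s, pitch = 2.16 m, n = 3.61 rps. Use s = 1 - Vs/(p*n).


Formula: s = 1 - Vs / (p * n)
Step 1 — p * n = 2.16 * 3.61 = 7.7976
Step 2 — Vs / (p*n) = 5.1 / 7.7976 = 0.654047 (6 d.p.)
Step 3 — s = 1 - 0.654047 = 0.345953

0.345953


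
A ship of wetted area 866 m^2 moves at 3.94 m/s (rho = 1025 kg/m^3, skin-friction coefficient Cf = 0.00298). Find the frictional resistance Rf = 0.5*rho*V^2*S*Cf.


Formula: Rf = 0.5 * rho * V^2 * S * Cf
Step 1 — V^2 = 3.94^2 = 15.5236
Step 2 — 0.5 * rho * V^2 = 0.5 * 1025 * 15.5236 = 7955.845
Step 3 — Rf = 7955.845 * 866 * 0.00298 ≈ 20531 N (5 s.f.)

20531 N


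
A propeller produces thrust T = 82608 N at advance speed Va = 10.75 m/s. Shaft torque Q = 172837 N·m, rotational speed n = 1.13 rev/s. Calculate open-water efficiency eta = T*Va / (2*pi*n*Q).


Formula: eta = T * Va / (2 * pi * n * Q)
Step 1 — numerator = T * Va = 82608 * 10.75 = 888036.0
Step 2 — 2 * pi * n = 2 * pi * 1.13 = 7.099999
Step 3 — denominator = 7.099999 * 172837 = 1227142.53
Step 4 — eta = 888036.0 / 1227142.53 ≈ 0.72366 (5 s.f.)

0.72366


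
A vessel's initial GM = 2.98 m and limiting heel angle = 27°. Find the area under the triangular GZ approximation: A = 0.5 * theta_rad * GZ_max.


Formula: GZ_max = GM * sin(theta); Area = 0.5 * theta_rad * GZ_max
Step 1 — GZ_max = 2.98 * sin(27°) = 2.98 * 0.45399 = 1.35289 m
Step 2 — theta_rad = 27 * pi/180 = 0.471239 rad
Step 3 — Area = 0.5 * 0.471239 * 1.35289 ≈ 0.31877 m·rad (5 s.f.)

0.31877 m·rad


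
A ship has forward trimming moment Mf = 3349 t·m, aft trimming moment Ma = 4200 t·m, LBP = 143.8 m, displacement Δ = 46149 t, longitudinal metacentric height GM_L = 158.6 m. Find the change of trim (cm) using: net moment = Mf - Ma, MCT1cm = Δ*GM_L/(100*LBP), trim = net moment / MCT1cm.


Formula: net trimming moment = Mf - Ma; MCT1cm = Δ*GM_L/(100*LBP); trim = net moment / MCT1cm
Step 1 — net trimming moment = 3349 - 4200 = -851 t·m
Step 2 — MCT1cm = 46149 * 158.6 / (100 * 143.8) = 508.9869 t·m/cm
Step 3 — trim = -851 / 508.9869 ≈ -1.6719 cm (5 s.f.)

-1.6719 cm
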